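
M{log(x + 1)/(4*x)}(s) -pi*csc(pi*s)/(4*s - 4)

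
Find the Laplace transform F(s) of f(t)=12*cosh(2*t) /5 12*s/(5*(s^2 - 4) ) 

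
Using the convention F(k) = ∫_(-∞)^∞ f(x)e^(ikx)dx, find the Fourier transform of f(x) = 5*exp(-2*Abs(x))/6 10/(3*(k^2 + 4))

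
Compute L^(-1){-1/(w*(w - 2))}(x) -exp(x)*sinh(x)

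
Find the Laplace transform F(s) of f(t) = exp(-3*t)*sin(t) 1/((s + 3) ^2 + 1) 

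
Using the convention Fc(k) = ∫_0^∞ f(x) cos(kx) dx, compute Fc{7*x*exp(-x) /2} 7*(1 - k^2) /(2*(k^2 + 1) ^2) 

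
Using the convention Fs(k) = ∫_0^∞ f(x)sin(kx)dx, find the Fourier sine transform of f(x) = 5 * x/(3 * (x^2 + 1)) 5 * pi * exp(-k)/6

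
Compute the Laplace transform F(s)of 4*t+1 4/s^2+1/s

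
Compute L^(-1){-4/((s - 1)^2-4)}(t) -2 * exp(t) * sinh(2 * t)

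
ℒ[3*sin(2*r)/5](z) 6/(5*(z^2+4))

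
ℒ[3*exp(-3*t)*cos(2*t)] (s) 3*(s + 3)/((s + 3)^2 + 4)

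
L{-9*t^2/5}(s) -18/(5*s^3)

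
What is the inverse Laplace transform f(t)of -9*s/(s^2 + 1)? -9*cos(t)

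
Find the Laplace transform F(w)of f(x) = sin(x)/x atan(1/w)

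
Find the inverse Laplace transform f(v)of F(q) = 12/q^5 v^4/2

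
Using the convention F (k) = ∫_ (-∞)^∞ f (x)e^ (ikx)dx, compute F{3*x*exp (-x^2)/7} 3*I*sqrt (pi)*k*exp (-k^2/4)/14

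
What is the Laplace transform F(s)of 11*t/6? 11/(6*s^2)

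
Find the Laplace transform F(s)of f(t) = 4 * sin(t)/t 4 * atan(1/s)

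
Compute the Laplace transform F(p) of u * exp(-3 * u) (p + 3) ^(-2) 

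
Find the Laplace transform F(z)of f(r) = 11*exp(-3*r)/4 11/(4*(z + 3))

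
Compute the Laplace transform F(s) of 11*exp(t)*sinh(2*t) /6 11/(3*((s - 1) ^2 - 4) ) 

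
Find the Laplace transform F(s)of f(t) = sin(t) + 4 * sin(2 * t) 8/(s^2 + 4) + 1/(s^2 + 1)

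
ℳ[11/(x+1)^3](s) 11*pi*(s - 2)*(s - 1)/(2*sin(pi*s))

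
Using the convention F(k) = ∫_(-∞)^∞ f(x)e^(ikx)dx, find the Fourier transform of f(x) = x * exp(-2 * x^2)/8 sqrt(2) * I * sqrt(pi) * k * exp(-k^2/8)/64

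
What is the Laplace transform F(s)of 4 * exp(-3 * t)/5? 4/(5 * (s + 3))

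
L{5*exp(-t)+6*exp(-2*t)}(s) 6/(s+2)+5/(s+1)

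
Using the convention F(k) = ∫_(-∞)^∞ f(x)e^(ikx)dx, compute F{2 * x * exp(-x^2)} I * sqrt(pi) * k * exp(-k^2/4)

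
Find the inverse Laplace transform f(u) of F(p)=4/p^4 2*u^3/3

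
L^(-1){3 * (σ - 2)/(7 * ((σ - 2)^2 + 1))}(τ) 3 * exp(2 * τ) * cos(τ)/7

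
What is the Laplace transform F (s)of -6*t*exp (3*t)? -6/ (s - 3)^2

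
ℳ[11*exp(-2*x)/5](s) 11*gamma(s)/(5*2^s)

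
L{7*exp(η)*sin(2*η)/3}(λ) 14/(3*((λ - 1)^2 + 4))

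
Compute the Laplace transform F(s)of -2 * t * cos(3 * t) 2 * (9 - s^2)/(s^2 + 9)^2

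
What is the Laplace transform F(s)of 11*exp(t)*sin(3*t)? 33/((s - 1)^2 + 9)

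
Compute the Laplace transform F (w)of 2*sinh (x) 2/ (w^2 - 1)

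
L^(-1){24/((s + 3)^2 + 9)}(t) 8 * exp(-3 * t) * sin(3 * t)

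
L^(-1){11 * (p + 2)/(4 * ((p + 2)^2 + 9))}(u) 11 * exp(-2 * u) * cos(3 * u)/4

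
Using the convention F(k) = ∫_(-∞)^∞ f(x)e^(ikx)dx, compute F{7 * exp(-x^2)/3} 7 * sqrt(pi) * exp(-k^2/4)/3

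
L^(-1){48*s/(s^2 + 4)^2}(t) 12*t*sin(2*t)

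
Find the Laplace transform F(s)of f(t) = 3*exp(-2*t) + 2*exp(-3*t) 2/(s + 3) + 3/(s + 2)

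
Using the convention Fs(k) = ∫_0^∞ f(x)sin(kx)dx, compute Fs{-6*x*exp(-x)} -12*k/(k^2 + 1)^2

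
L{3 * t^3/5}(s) 18/(5 * s^4)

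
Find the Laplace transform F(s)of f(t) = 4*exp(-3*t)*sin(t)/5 4/(5*((s+3)^2+1))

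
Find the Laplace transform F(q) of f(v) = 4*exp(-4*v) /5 4/(5*(q + 4) ) 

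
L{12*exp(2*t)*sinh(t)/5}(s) 12/(5*((s - 2)^2 - 1))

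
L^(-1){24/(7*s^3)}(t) 12*t^2/7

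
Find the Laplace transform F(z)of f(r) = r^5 120/z^6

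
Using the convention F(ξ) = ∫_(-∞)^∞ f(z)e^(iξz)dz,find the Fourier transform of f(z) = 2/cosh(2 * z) pi/cosh(pi * ξ/4)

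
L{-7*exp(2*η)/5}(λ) -7/(5*λ - 10)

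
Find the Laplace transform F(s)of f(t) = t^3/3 2/s^4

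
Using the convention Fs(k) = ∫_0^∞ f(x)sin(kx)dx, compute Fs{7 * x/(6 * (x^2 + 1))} 7 * pi * exp(-k)/12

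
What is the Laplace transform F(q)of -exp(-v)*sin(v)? -1/((q + 1)^2 + 1)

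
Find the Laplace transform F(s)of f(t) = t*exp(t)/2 1/(2*(s - 1)^2)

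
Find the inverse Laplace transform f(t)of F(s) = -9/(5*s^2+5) -9*sin(t)/5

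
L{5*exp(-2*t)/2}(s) 5/(2*(s+2))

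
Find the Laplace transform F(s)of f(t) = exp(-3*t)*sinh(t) 1/((s + 3)^2 - 1)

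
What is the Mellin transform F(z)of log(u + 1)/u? -pi*csc(pi*z)/(z - 1)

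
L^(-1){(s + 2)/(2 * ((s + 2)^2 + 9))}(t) exp(-2 * t) * cos(3 * t)/2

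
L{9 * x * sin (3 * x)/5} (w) 54 * w/ (5 * (w^2+9)^2)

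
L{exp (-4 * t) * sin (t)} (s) 1/ ( (s + 4)^2 + 1)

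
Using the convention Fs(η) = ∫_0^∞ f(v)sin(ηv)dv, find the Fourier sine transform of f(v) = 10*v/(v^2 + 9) 5*pi*exp(-3*η)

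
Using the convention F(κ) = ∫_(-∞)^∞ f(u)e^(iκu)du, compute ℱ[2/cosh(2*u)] pi/cosh(pi*κ/4)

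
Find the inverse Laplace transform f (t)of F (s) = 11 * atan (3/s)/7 11 * sin (3 * t)/ (7 * t)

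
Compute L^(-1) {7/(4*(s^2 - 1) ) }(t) 7*sinh(t) /4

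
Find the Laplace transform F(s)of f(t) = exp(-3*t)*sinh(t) 1/((s + 3)^2 - 1)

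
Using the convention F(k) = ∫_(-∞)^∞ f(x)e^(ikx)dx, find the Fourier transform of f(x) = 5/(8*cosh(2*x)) 5*pi/(16*cosh(pi*k/4))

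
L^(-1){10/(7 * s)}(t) 10/7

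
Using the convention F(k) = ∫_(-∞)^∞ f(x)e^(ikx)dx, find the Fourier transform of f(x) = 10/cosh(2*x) 5*pi/cosh(pi*k/4)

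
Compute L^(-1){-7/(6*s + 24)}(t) -7*exp(-4*t)/6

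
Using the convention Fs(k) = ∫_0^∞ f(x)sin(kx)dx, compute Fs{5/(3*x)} 5*pi/6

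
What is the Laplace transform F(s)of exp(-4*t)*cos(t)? (s+4)/((s+4)^2+1)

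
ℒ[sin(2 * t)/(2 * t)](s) atan(2/s)/2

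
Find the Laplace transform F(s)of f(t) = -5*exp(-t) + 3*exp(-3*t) 3/(s + 3) - 5/(s + 1)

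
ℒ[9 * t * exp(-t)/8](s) 9/(8 * (s+1)^2)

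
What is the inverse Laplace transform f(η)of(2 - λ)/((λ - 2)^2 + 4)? -exp(2 * η) * cos(2 * η)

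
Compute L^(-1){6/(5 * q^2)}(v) 6 * v/5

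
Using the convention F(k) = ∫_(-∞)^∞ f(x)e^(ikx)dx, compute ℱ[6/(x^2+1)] 6 * pi * exp(-Abs(k))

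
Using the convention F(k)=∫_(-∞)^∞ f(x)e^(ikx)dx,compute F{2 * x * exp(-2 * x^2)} sqrt(2) * I * sqrt(pi) * k * exp(-k^2/8)/4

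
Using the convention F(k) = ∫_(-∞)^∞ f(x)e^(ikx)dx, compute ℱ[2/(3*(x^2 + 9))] 2*pi*exp(-3*Abs(k))/9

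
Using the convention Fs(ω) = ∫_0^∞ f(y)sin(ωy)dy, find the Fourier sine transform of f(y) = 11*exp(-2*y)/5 11*ω/(5*(ω^2 + 4))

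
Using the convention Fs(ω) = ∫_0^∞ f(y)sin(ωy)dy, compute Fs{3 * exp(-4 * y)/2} 3 * ω/(2 * (ω^2 + 16))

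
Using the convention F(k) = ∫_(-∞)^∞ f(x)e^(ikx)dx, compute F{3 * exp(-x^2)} 3 * sqrt(pi) * exp(-k^2/4)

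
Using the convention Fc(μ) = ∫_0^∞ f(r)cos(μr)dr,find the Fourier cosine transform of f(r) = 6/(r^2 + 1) 3*pi*exp(-μ)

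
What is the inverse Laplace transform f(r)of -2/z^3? -r^2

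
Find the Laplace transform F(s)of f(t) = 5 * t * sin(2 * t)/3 20 * s/(3 * (s^2 + 4)^2)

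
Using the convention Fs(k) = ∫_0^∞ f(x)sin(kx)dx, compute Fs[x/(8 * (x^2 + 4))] pi * exp(-2 * k)/16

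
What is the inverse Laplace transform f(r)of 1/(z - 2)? exp(2 * r)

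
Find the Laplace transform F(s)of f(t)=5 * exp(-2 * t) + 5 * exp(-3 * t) 5/(s + 2) + 5/(s + 3)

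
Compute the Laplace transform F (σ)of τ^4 24/σ^5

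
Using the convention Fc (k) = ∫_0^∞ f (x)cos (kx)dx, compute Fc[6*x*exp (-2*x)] 6*(4 - k^2)/ (k^2 + 4)^2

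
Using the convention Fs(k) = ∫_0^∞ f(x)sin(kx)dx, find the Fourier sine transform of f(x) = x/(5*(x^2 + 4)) pi*exp(-2*k)/10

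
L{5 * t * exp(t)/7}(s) 5/(7 * (s - 1)^2)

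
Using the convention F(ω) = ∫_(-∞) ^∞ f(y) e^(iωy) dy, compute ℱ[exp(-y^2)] sqrt(pi)*exp(-ω^2/4) 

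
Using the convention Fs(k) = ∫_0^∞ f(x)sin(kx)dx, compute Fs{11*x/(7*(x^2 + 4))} 11*pi*exp(-2*k)/14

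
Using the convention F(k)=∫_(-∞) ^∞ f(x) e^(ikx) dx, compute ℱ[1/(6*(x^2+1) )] pi*exp(-Abs(k) ) /6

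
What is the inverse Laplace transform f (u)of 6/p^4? u^3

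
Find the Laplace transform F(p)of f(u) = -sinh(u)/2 -1/(2*p^2 - 2)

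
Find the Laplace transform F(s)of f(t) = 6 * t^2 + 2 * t 12/s^3 + 2/s^2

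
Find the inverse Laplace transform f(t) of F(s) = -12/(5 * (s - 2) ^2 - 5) -12 * exp(2 * t) * sinh(t) /5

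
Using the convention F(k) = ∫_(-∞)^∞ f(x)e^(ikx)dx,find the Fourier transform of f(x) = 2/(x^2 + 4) pi*exp(-2*Abs(k))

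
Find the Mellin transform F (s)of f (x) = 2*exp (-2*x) 2^ (1 - s)*gamma (s)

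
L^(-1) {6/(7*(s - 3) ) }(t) 6*exp(3*t) /7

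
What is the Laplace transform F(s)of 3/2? 3/(2 * s)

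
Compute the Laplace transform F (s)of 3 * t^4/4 18/s^5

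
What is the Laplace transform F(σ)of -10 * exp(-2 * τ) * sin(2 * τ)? -20/((σ + 2)^2 + 4)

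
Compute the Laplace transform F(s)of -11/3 -11/(3 * s)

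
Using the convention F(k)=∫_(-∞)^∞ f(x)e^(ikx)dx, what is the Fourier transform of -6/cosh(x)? -6*pi/cosh(pi*k/2)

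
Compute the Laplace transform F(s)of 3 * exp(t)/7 3/(7 * (s - 1))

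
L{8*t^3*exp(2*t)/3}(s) 16/(s - 2)^4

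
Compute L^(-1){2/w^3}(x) x^2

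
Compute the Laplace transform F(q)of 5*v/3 5/(3*q^2)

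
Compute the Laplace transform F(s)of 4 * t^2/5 8/(5 * s^3)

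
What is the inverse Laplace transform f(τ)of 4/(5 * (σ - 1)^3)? 2 * τ^2 * exp(τ)/5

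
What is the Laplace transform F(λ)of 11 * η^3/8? 33/(4 * λ^4)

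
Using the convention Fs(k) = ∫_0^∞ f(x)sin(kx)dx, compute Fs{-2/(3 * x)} -pi/3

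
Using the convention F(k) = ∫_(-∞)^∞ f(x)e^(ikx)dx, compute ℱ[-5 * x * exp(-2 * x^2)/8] -5 * sqrt(2) * I * sqrt(pi) * k * exp(-k^2/8)/64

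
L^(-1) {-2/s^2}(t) -2*t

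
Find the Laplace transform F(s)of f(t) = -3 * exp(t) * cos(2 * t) 3 * (1 - s)/((s - 1)^2 + 4)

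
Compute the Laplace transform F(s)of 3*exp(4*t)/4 3/(4*(s - 4))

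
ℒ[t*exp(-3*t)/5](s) 1/(5*(s + 3)^2)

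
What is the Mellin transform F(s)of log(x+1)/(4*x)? -pi*csc(pi*s)/(4*s - 4)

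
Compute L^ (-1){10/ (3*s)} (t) 10/3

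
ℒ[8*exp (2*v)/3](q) 8/ (3*(q - 2))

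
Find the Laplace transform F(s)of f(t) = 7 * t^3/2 21/s^4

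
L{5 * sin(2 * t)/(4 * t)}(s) 5 * atan(2/s)/4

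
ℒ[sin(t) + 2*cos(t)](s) 2*s/(s^2 + 1) + 1/(s^2 + 1)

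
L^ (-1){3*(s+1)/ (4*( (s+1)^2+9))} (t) 3*exp (-t)*cos (3*t)/4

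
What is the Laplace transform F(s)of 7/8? 7/(8*s)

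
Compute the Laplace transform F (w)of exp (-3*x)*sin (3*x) 3/ ( (w+3)^2+9)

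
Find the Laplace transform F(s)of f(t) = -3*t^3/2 -9/s^4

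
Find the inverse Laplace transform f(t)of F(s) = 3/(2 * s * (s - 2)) 3 * exp(t) * sinh(t)/2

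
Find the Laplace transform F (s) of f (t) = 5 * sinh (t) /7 5/ (7 * (s^2 - 1) ) 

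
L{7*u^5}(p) 840/p^6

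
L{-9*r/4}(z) -9/(4*z^2)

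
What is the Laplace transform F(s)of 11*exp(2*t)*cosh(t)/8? 11*(s - 2)/(8*((s - 2)^2 - 1))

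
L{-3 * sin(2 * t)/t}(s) -3 * atan(2/s)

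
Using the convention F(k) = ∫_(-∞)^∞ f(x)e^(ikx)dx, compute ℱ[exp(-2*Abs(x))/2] 2/(k^2 + 4)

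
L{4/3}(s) 4/(3*s)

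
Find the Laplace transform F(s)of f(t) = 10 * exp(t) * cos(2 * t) 10 * (s - 1)/((s - 1)^2 + 4)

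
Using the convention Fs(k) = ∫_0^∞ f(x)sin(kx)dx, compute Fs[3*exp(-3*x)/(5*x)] 3*atan(k/3)/5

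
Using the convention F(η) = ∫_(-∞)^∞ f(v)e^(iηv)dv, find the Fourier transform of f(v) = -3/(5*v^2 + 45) -pi*exp(-3*Abs(η))/5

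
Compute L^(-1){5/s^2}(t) 5 * t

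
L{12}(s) 12/s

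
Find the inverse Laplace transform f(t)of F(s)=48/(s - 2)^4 8*t^3*exp(2*t)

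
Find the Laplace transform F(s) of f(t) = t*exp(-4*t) (s + 4) ^(-2) 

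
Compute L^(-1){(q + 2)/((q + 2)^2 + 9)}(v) exp(-2*v)*cos(3*v)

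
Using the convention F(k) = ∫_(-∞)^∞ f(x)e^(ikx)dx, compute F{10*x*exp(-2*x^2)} 5*sqrt(2)*I*sqrt(pi)*k*exp(-k^2/8)/4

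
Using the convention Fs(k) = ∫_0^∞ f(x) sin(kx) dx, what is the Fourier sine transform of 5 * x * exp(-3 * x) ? 30 * k/(k^2 + 9) ^2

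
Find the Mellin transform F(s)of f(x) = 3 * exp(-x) 3 * gamma(s)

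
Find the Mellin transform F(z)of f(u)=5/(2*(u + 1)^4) 5*gamma(z)*gamma(4 - z)/12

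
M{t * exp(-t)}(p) gamma(p + 1)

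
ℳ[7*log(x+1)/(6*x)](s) -7*pi*csc(pi*s)/(6*s - 6)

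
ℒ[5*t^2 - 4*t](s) 10/s^3 - 4/s^2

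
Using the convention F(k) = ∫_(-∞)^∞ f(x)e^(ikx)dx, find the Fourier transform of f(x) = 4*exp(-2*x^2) 2*sqrt(2)*sqrt(pi)*exp(-k^2/8)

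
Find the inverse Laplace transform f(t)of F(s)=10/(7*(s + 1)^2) 10*t*exp(-t)/7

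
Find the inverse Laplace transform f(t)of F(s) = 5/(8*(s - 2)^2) 5*t*exp(2*t)/8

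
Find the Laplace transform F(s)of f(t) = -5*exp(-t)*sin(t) -5/((s + 1)^2 + 1)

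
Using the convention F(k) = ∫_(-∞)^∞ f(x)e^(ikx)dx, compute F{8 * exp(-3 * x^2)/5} 8 * sqrt(3) * sqrt(pi) * exp(-k^2/12)/15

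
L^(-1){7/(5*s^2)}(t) 7*t/5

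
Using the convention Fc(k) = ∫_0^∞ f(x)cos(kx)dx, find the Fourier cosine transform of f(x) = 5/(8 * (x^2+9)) 5 * pi * exp(-3 * k)/48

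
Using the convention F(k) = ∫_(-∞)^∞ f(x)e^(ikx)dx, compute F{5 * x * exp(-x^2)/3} 5 * I * sqrt(pi) * k * exp(-k^2/4)/6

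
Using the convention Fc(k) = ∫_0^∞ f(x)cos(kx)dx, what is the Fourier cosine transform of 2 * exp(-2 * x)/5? 4/(5 * (k^2 + 4))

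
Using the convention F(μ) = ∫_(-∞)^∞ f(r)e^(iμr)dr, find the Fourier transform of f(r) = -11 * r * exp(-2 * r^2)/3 -11 * sqrt(2) * I * sqrt(pi) * μ * exp(-μ^2/8)/24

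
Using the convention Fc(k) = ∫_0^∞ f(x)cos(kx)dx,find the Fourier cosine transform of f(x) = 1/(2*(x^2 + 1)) pi*exp(-k)/4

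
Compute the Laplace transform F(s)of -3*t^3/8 -9/(4*s^4)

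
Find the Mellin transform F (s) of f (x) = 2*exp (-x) 2*gamma (s) 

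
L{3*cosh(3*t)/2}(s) 3*s/(2*(s^2 - 9))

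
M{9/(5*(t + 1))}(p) 9*pi*csc(pi*p)/5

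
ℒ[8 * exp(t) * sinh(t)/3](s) 8/(3 * s * (s - 2))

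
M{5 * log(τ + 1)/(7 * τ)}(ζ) -5 * pi * csc(pi * ζ)/(7 * ζ - 7)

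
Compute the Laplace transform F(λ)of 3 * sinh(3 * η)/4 9/(4 * (λ^2 - 9))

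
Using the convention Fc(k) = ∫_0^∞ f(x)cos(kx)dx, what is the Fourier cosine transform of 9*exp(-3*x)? 27/(k^2 + 9)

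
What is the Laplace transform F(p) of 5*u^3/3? 10/p^4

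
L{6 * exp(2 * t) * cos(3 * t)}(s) 6 * (s - 2)/((s - 2)^2+9)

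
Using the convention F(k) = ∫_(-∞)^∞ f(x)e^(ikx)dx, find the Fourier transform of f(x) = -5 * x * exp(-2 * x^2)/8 -5 * sqrt(2) * I * sqrt(pi) * k * exp(-k^2/8)/64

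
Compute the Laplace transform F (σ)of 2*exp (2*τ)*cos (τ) 2*(σ - 2)/ ( (σ - 2)^2 + 1)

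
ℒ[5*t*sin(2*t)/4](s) 5*s/(s^2 + 4)^2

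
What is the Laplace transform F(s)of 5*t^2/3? 10/(3*s^3)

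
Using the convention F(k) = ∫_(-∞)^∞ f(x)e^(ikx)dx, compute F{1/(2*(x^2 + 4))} pi*exp(-2*Abs(k))/4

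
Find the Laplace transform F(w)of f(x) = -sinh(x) -1/(w^2 - 1)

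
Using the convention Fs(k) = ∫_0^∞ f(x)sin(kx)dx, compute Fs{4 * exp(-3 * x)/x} 4 * atan(k/3)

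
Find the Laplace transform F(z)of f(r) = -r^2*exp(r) -2/(z - 1)^3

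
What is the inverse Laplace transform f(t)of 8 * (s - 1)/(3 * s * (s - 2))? 8 * exp(t) * cosh(t)/3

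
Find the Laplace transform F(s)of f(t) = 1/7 1/(7*s)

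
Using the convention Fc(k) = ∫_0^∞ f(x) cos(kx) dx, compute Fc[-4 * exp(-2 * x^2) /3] -sqrt(2) * sqrt(pi) * exp(-k^2/8) /3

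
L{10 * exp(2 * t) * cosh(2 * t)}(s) 10 * (s - 2)/(s * (s - 4))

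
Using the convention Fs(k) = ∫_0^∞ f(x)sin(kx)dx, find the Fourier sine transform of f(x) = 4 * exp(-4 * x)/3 4 * k/(3 * (k^2 + 16))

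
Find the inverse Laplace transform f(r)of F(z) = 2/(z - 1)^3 r^2*exp(r)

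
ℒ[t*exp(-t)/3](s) 1/(3*(s + 1)^2)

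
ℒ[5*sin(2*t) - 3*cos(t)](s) 10/(s^2 + 4) - 3*s/(s^2 + 1)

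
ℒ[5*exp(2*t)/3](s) 5/(3*(s - 2))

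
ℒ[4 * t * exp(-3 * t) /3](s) 4/(3 * (s + 3) ^2) 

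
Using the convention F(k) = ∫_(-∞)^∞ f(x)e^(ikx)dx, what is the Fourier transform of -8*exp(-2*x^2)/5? -4*sqrt(2)*sqrt(pi)*exp(-k^2/8)/5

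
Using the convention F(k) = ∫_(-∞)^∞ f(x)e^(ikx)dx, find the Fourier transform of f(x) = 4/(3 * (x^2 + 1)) 4 * pi * exp(-Abs(k))/3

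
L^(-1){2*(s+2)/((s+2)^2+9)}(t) 2*exp(-2*t)*cos(3*t)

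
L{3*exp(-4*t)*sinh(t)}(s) 3/((s + 4)^2 - 1)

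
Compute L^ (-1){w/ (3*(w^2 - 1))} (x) cosh (x)/3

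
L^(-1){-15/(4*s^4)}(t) -5*t^3/8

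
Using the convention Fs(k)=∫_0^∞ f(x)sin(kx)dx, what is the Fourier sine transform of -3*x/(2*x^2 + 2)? -3*pi*exp(-k)/4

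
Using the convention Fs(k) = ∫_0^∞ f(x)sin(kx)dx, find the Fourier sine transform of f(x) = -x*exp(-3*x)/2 -3*k/(k^2 + 9)^2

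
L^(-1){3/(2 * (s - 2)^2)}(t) 3 * t * exp(2 * t)/2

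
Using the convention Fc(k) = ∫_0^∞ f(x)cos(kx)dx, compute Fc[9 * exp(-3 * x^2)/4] 3 * sqrt(3) * sqrt(pi) * exp(-k^2/12)/8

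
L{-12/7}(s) -12/(7 * s)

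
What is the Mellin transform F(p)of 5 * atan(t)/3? -5 * pi * sec(pi * p/2)/(6 * p)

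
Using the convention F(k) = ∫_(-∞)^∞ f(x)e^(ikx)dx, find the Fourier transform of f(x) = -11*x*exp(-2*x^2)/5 -11*sqrt(2)*I*sqrt(pi)*k*exp(-k^2/8)/40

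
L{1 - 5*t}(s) 1/s - 5/s^2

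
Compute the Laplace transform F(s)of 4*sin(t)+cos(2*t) 4/(s^2+1)+s/(s^2+4)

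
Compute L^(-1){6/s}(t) 6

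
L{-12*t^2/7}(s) -24/(7*s^3)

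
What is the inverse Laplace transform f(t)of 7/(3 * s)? 7/3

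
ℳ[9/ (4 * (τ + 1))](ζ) 9 * pi * csc (pi * ζ)/4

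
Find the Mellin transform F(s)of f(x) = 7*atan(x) -7*pi*sec(pi*s/2)/(2*s)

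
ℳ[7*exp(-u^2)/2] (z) 7*gamma(z/2)/4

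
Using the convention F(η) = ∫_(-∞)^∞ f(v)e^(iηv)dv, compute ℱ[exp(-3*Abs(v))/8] 3/(4*(η^2 + 9))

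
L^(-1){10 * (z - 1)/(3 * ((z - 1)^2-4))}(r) 10 * exp(r) * cosh(2 * r)/3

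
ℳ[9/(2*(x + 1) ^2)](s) -9*pi*(s - 1) /(2*sin(pi*s) ) 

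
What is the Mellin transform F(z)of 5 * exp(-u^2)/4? 5 * gamma(z/2)/8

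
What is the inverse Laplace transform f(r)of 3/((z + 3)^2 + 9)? exp(-3 * r) * sin(3 * r)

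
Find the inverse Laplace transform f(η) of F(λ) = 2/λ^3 η^2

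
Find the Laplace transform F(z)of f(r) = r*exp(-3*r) (z+3)^(-2)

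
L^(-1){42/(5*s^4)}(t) 7*t^3/5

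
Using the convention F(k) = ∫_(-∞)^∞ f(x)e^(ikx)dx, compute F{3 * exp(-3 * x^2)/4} sqrt(3) * sqrt(pi) * exp(-k^2/12)/4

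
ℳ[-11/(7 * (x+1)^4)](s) 11 * pi * (s - 3) * (s - 2) * (s - 1)/(42 * sin(pi * s))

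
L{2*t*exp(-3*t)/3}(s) 2/(3*(s + 3)^2)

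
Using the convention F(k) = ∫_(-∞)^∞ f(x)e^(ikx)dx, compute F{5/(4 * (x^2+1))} 5 * pi * exp(-Abs(k))/4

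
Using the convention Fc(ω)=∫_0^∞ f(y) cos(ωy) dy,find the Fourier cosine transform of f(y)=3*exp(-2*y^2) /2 3*sqrt(2)*sqrt(pi)*exp(-ω^2/8) /8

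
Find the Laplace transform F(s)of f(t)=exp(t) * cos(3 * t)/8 (s - 1)/(8 * ((s - 1)^2 + 9))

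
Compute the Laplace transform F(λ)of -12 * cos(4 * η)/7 -12 * λ/(7 * λ^2 + 112)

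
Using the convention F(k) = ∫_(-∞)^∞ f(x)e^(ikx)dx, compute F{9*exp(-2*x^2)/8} 9*sqrt(2)*sqrt(pi)*exp(-k^2/8)/16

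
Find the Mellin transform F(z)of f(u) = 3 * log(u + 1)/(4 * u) -3 * pi * csc(pi * z)/(4 * z - 4)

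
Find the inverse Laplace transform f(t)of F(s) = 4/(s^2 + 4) 2*sin(2*t)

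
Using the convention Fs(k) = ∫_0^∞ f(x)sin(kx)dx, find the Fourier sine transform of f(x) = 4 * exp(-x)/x 4 * atan(k)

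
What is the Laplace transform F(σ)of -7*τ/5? -7/(5*σ^2)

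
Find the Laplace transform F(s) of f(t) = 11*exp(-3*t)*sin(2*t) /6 11/(3*((s + 3) ^2 + 4) ) 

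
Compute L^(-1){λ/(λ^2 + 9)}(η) cos(3*η)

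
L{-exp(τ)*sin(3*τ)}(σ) -3/((σ - 1)^2 + 9)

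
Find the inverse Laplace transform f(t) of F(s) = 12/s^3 6 * t^2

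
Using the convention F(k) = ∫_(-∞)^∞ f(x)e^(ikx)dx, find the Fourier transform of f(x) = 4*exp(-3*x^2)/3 4*sqrt(3)*sqrt(pi)*exp(-k^2/12)/9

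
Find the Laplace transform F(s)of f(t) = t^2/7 2/(7 * s^3)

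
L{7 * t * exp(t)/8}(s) 7/(8 * (s - 1)^2)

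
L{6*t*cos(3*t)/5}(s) 6*(s^2-9)/(5*(s^2 + 9)^2)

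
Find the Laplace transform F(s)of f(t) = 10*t 10/s^2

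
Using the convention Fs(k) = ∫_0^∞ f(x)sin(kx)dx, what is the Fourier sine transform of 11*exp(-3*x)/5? 11*k/(5*(k^2 + 9))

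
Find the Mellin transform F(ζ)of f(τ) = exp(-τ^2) gamma(ζ/2)/2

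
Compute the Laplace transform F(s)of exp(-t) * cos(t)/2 (s + 1)/(2 * ((s + 1)^2 + 1))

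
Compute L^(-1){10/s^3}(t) 5 * t^2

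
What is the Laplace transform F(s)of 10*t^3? 60/s^4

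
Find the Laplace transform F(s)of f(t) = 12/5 12/(5*s)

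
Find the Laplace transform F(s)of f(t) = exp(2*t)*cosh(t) (s - 2)/((s - 2)^2 - 1)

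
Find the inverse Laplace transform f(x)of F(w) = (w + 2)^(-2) x*exp(-2*x)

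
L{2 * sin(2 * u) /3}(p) 4/(3 * (p^2 + 4) ) 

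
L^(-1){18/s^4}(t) 3*t^3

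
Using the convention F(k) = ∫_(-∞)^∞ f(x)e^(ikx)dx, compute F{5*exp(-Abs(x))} 10/(k^2 + 1)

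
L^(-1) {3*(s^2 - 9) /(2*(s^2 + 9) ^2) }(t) 3*t*cos(3*t) /2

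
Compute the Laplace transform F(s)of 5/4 5/(4 * s)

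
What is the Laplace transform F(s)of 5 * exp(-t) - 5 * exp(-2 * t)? 5/(s + 1) - 5/(s + 2)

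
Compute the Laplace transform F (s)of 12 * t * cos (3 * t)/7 12 * (s^2 - 9)/ (7 * (s^2 + 9)^2)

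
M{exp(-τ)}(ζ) gamma(ζ)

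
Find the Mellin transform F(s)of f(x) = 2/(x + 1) 2 * pi * csc(pi * s)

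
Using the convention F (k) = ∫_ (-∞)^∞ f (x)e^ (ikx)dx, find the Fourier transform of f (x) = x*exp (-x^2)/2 I*sqrt (pi)*k*exp (-k^2/4)/4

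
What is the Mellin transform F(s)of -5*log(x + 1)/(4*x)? 5*pi*csc(pi*s)/(4*(s - 1))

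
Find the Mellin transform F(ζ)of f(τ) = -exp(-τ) -gamma(ζ)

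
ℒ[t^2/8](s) 1/(4*s^3)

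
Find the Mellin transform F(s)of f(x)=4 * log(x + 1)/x -4 * pi * csc(pi * s)/(s - 1)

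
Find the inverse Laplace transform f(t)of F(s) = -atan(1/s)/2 -sin(t)/(2*t)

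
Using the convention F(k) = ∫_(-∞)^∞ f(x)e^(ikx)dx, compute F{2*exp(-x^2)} 2*sqrt(pi)*exp(-k^2/4)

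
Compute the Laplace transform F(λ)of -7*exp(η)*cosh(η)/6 7*(1 - λ)/(6*λ*(λ - 2))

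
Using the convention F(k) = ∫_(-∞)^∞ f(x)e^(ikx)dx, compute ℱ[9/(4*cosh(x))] 9*pi/(4*cosh(pi*k/2))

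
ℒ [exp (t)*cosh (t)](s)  (s - 1)/ (s*(s - 2))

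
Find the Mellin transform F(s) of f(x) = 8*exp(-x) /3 8*gamma(s) /3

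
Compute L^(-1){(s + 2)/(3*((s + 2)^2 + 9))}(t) exp(-2*t)*cos(3*t)/3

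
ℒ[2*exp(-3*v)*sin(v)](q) 2/((q+3)^2+1)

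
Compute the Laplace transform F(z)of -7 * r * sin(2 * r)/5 -28 * z/(5 * (z^2 + 4)^2)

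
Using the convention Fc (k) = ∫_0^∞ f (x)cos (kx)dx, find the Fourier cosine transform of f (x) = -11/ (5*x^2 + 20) -11*pi*exp (-2*k)/20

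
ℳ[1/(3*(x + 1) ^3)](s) pi*(s - 2)*(s - 1) /(6*sin(pi*s) ) 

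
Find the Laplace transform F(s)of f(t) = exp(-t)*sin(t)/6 1/(6*((s + 1)^2 + 1))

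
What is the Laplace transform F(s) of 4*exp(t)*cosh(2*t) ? 4*(s - 1) /((s - 1) ^2 - 4) 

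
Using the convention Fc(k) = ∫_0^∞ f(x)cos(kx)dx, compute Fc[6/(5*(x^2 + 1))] 3*pi*exp(-k)/5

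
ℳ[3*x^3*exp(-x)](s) 3*gamma(s + 3)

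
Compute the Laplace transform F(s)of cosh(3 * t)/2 s/(2 * (s^2 - 9))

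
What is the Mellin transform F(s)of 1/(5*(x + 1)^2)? (-pi*s + pi)/(5*sin(pi*s))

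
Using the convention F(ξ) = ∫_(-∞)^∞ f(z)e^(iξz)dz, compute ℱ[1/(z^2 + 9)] pi*exp(-3*Abs(ξ))/3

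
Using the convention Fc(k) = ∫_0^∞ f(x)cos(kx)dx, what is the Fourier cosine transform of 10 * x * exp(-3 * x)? 10 * (9 - k^2)/(k^2+9)^2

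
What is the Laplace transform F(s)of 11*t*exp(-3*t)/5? 11/(5*(s + 3)^2)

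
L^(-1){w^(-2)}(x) x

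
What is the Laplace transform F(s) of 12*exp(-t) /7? 12/(7*(s + 1) ) 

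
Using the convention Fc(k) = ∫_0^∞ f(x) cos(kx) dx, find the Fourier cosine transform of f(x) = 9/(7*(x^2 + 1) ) 9*pi*exp(-k) /14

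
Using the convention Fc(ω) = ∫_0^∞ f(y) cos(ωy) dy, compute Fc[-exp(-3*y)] -3/(ω^2 + 9) 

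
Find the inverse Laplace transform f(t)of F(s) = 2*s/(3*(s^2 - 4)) 2*cosh(2*t)/3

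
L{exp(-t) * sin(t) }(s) 1/((s+1) ^2+1) 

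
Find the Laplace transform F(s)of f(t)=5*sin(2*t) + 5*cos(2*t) 10/(s^2 + 4) + 5*s/(s^2 + 4)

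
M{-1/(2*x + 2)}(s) -pi*csc(pi*s)/2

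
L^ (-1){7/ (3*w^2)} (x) 7*x/3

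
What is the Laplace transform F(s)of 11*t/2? 11/(2*s^2)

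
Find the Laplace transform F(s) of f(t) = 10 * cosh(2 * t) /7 10 * s/(7 * (s^2 - 4) ) 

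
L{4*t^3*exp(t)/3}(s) 8/(s - 1)^4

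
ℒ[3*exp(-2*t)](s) 3/(s + 2) 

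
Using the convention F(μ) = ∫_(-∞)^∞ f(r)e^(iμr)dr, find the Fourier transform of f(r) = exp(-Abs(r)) 2/(μ^2 + 1)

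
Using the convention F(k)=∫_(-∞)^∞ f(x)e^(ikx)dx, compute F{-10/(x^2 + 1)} -10 * pi * exp(-Abs(k))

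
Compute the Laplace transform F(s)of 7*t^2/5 14/(5*s^3)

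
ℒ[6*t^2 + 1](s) 12/s^3 + 1/s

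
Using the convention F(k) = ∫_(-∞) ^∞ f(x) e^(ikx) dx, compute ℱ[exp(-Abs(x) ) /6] 1/(3*(k^2 + 1) ) 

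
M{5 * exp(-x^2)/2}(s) 5 * gamma(s/2)/4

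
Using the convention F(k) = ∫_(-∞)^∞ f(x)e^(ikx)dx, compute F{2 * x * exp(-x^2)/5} I * sqrt(pi) * k * exp(-k^2/4)/5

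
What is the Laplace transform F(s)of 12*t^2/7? 24/(7*s^3)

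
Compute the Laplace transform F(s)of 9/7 9/(7*s)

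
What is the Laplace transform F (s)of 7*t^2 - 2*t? 14/s^3 - 2/s^2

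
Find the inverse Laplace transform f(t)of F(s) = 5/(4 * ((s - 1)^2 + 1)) 5 * exp(t) * sin(t)/4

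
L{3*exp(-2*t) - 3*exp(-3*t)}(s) 3/(s+2) - 3/(s+3)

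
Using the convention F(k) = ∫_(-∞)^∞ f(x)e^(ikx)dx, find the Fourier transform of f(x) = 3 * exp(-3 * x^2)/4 sqrt(3) * sqrt(pi) * exp(-k^2/12)/4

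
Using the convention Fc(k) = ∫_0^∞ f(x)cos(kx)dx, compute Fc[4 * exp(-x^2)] 2 * sqrt(pi) * exp(-k^2/4)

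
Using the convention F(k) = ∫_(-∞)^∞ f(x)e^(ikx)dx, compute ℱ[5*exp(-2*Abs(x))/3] 20/(3*(k^2 + 4))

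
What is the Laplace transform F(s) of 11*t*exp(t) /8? 11/(8*(s - 1) ^2) 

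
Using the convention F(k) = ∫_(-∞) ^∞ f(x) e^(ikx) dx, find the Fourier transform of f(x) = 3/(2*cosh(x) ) 3*pi/(2*cosh(pi*k/2) ) 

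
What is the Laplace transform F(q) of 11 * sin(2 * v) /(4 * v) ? 11 * atan(2/q) /4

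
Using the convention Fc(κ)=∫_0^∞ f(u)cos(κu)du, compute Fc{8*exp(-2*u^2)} 2*sqrt(2)*sqrt(pi)*exp(-κ^2/8)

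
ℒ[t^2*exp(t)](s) 2/(s - 1)^3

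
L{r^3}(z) 6/z^4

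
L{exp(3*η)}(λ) 1/(λ - 3)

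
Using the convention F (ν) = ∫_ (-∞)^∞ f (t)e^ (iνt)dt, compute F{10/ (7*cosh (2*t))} 5*pi/ (7*cosh (pi*ν/4))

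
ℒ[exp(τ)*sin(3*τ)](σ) 3/((σ - 1)^2 + 9)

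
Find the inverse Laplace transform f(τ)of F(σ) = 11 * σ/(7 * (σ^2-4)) 11 * cosh(2 * τ)/7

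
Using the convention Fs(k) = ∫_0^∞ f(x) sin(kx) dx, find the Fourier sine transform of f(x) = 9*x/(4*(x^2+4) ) 9*pi*exp(-2*k) /8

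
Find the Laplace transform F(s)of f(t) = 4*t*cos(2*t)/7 4*(s^2 - 4)/(7*(s^2 + 4)^2)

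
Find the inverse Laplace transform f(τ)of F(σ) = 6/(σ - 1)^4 τ^3*exp(τ)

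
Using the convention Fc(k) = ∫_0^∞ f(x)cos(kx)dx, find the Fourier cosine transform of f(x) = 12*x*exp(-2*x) 12*(4 - k^2)/(k^2+4)^2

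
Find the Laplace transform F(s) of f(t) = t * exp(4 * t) (s - 4) ^(-2) 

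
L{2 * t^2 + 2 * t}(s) 2/s^2 + 4/s^3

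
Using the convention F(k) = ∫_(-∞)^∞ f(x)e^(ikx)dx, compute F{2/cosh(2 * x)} pi/cosh(pi * k/4)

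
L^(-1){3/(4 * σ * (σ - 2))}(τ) 3 * exp(τ) * sinh(τ)/4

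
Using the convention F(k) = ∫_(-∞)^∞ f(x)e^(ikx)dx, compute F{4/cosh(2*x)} 2*pi/cosh(pi*k/4)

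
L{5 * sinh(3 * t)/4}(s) 15/(4 * (s^2 - 9))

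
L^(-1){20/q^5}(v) 5*v^4/6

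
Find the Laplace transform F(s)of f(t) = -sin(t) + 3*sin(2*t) 6/(s^2 + 4)-1/(s^2 + 1)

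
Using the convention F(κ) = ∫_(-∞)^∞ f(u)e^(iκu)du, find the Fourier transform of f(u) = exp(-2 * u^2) sqrt(2) * sqrt(pi) * exp(-κ^2/8)/2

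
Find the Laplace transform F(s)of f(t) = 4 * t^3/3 8/s^4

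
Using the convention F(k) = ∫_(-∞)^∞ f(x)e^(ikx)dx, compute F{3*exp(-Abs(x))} 6/(k^2 + 1)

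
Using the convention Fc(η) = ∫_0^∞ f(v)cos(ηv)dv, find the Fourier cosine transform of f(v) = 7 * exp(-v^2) 7 * sqrt(pi) * exp(-η^2/4)/2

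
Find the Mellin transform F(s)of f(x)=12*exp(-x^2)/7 6*gamma(s/2)/7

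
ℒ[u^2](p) 2/p^3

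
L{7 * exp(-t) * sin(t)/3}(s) 7/(3 * ((s + 1)^2 + 1))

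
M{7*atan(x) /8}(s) -7*pi*sec(pi*s/2) /(16*s) 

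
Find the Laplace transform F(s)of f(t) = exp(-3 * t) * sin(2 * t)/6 1/(3 * ((s + 3)^2 + 4))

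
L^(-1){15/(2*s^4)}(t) 5*t^3/4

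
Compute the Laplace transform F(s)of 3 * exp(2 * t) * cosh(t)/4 3 * (s - 2)/(4 * ((s - 2)^2 - 1))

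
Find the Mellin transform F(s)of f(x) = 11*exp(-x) 11*gamma(s)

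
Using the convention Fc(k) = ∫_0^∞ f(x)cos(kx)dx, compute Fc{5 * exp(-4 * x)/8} 5/(2 * (k^2 + 16))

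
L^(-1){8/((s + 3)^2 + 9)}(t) 8 * exp(-3 * t) * sin(3 * t)/3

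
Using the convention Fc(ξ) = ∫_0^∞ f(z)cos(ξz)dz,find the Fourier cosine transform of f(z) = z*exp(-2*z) (4 - ξ^2)/(ξ^2 + 4)^2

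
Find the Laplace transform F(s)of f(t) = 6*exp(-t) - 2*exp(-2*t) 6/(s + 1) - 2/(s + 2)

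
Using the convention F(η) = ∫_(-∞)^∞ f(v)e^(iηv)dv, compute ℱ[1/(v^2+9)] pi * exp(-3 * Abs(η))/3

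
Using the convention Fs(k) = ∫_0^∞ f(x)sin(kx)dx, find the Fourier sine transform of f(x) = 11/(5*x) 11*pi/10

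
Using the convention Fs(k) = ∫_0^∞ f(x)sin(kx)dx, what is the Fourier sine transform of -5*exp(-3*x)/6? -5*k/(6*k^2 + 54)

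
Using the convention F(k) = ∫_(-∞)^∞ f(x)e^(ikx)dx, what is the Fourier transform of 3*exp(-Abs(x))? 6/(k^2 + 1)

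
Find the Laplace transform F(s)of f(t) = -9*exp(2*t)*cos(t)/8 9*(2 - s)/(8*((s - 2)^2 + 1))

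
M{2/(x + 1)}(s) 2 * pi * csc(pi * s)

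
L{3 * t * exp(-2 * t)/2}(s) 3/(2 * (s+2)^2)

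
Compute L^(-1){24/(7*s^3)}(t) 12*t^2/7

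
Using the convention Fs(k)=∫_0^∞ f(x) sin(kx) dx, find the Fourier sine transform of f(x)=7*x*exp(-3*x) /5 42*k/(5*(k^2 + 9) ^2) 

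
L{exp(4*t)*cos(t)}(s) (s - 4)/((s - 4)^2 + 1)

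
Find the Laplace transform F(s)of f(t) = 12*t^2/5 24/(5*s^3)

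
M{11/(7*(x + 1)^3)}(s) 11*pi*(s - 2)*(s - 1)/(14*sin(pi*s))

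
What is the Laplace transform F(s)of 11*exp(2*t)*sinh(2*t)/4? 11/(2*s*(s - 4))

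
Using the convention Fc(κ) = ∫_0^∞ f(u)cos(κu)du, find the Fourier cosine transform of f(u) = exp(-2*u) 2/(κ^2 + 4)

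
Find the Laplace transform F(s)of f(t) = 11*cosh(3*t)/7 11*s/(7*(s^2 - 9))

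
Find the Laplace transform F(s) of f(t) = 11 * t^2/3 22/(3 * s^3) 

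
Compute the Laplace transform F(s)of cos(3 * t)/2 s/(2 * (s^2 + 9))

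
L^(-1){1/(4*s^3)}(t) t^2/8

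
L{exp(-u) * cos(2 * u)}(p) (p + 1)/((p + 1)^2 + 4)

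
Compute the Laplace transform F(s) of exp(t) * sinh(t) 1/(s * (s - 2) ) 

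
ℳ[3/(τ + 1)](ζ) 3*pi*csc(pi*ζ)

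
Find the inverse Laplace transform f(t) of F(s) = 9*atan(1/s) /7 9*sin(t) /(7*t) 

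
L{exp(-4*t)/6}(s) 1/(6*(s + 4))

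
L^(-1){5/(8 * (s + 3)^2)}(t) 5 * t * exp(-3 * t)/8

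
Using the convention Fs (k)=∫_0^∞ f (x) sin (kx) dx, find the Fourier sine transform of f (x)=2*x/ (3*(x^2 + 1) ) pi*exp (-k) /3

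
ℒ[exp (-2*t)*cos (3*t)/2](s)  (s + 2)/ (2*( (s + 2)^2 + 9))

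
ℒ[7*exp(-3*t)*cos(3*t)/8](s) 7*(s + 3)/(8*((s + 3)^2 + 9))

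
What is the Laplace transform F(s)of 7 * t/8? 7/(8 * s^2)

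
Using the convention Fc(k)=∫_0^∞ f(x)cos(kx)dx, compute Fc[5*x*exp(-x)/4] 5*(1 - k^2)/(4*(k^2 + 1)^2)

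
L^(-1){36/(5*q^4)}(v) 6*v^3/5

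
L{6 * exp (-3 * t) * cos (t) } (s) 6 * (s + 3) / ( (s + 3) ^2 + 1) 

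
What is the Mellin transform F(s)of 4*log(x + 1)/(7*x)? -4*pi*csc(pi*s)/(7*s - 7)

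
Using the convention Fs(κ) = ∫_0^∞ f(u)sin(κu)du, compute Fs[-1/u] -pi/2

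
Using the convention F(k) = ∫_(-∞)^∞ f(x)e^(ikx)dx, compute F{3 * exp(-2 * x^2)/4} 3 * sqrt(2) * sqrt(pi) * exp(-k^2/8)/8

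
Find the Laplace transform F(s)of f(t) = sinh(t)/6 1/(6*(s^2 - 1))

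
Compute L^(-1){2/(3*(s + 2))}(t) 2*exp(-2*t)/3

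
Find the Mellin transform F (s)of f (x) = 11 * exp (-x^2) 11 * gamma (s/2)/2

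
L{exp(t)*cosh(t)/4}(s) (s - 1)/(4*s*(s - 2))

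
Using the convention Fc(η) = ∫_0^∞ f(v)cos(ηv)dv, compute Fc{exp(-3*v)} 3/(η^2+9)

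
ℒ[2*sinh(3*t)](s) 6/(s^2-9)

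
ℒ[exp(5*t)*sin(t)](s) 1/((s - 5)^2 + 1)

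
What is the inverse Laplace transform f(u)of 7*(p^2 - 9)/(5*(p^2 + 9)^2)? 7*u*cos(3*u)/5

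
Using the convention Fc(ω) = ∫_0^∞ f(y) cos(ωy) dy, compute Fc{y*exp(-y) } (1 - ω^2) /(ω^2 + 1) ^2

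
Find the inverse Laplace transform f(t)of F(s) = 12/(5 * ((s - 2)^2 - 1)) 12 * exp(2 * t) * sinh(t)/5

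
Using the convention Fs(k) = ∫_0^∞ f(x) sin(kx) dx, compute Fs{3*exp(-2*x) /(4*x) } 3*atan(k/2) /4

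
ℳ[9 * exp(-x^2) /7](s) 9 * gamma(s/2) /14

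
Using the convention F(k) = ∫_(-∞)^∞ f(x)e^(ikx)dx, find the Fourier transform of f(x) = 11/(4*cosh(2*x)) 11*pi/(8*cosh(pi*k/4))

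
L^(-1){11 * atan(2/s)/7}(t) 11 * sin(2 * t)/(7 * t)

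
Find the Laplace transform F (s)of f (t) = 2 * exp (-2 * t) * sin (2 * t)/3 4/ (3 * ( (s + 2)^2 + 4))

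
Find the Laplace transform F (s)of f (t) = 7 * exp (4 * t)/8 7/ (8 * (s - 4))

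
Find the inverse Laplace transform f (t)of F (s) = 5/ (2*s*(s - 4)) 5*exp (2*t)*sinh (2*t)/4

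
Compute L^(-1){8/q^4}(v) 4 * v^3/3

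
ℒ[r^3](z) 6/z^4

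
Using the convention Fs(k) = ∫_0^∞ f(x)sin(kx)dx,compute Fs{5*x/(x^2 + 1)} 5*pi*exp(-k)/2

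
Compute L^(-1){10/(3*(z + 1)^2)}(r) 10*r*exp(-r)/3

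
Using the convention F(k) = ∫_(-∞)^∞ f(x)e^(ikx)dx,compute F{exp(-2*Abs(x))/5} 4/(5*(k^2 + 4))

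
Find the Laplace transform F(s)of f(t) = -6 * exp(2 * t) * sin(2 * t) -12/((s - 2)^2 + 4)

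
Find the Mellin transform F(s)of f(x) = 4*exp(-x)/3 4*gamma(s)/3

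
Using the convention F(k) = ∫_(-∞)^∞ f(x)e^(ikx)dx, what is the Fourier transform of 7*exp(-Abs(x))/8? 7/(4*(k^2+1))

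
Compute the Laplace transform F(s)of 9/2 9/(2 * s)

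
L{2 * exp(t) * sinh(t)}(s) 2/(s * (s - 2))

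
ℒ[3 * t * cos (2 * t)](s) 3 * (s^2 - 4)/ (s^2 + 4)^2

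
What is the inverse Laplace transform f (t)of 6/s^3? 3*t^2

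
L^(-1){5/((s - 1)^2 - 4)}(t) 5 * exp(t) * sinh(2 * t)/2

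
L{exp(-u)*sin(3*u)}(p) 3/((p + 1)^2 + 9)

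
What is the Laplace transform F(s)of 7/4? 7/(4*s)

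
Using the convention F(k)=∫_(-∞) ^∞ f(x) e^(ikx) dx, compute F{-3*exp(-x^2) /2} -3*sqrt(pi)*exp(-k^2/4) /2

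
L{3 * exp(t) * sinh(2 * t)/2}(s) 3/((s - 1)^2 - 4)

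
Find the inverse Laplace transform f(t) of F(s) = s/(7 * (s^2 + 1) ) cos(t) /7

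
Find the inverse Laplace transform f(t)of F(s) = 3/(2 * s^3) 3 * t^2/4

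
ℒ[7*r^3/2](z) 21/z^4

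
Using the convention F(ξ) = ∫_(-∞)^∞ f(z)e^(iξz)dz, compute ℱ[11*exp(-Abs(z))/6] 11/(3*(ξ^2 + 1))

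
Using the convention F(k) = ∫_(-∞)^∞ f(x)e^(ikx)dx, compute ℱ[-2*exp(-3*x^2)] -2*sqrt(3)*sqrt(pi)*exp(-k^2/12)/3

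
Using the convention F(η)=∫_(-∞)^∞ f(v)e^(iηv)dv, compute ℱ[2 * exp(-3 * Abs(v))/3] 4/(η^2 + 9)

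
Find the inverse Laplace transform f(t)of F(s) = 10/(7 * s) 10/7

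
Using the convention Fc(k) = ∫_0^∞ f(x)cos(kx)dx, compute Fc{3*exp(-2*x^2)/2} 3*sqrt(2)*sqrt(pi)*exp(-k^2/8)/8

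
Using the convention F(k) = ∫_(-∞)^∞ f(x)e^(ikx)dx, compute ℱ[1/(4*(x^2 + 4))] pi*exp(-2*Abs(k))/8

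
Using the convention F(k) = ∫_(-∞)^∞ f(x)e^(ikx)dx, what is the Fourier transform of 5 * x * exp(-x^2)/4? 5 * I * sqrt(pi) * k * exp(-k^2/4)/8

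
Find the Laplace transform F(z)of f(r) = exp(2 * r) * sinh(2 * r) 2/(z * (z - 4))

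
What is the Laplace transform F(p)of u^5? 120/p^6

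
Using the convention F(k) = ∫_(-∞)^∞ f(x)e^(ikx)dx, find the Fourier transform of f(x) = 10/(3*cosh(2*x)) 5*pi/(3*cosh(pi*k/4))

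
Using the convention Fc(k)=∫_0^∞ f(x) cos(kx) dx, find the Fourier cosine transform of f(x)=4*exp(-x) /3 4/(3*(k^2 + 1) ) 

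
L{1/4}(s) 1/(4*s)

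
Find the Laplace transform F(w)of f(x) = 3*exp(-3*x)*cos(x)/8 3*(w+3)/(8*((w+3)^2+1))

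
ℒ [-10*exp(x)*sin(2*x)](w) -20/((w - 1)^2+4)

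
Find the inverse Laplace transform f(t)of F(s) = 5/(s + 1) 5*exp(-t)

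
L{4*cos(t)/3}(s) 4*s/(3*(s^2 + 1))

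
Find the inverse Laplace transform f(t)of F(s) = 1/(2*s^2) t/2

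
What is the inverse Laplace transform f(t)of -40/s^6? -t^5/3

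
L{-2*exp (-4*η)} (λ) -2/ (λ+4)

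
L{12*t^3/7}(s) 72/(7*s^4)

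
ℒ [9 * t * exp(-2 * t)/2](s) 9/(2 * (s+2)^2)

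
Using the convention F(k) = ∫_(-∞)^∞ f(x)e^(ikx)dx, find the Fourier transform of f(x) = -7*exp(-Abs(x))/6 -7/(3*k^2 + 3)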